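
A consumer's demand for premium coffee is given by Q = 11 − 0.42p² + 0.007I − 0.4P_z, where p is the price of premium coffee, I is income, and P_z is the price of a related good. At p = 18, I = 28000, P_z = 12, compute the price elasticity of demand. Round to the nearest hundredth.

First evaluate Q: 11 − 0.42(18)² + 0.007(28000) − 0.4(12) = 11 − 136.08 + 196 − 4.8 = 66.12.
∂Q/∂p = −2·0.42·p = -15.12, so E_p = -15.12·(18/66.12) ≈ -4.12.
|E_p| > 1: demand is elastic.

-4.12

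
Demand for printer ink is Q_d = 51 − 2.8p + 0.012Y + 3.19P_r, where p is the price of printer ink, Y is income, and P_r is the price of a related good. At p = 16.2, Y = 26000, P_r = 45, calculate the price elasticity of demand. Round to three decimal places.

Evaluating quantity at (p, Y, P_r) gives Q_d = 51 − 2.8(16.2) + 0.012(26000) + 3.19(45) = 51 − 45.36 + 312 + 143.55 = 461.19.
∂Q_d/∂p = −2.8, so E_p = (−2.8)·(16.2/461.19) ≈ -0.098.
|E_p| < 1: demand is inelastic.

-0.098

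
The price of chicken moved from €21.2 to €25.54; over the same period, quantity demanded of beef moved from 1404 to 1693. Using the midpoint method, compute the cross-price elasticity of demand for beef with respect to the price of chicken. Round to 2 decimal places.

%ΔQ_x = (1693 − 1404)/[(1404+1693)/2] = 289/1548.5 ≈ 0.1866.
%ΔP_y = (25.54 − 21.2)/[(21.2+25.54)/2] ≈ 0.1857.
E_xy = 0.1866/0.1857 ≈ 1.00.
E_xy > 0, so beef and chicken are substitutes.

1.00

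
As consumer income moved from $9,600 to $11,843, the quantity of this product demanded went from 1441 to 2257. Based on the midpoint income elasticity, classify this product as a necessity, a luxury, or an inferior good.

luxury

%ΔQ = (2257 − 1441)/[(1441+2257)/2] = 816/1849 ≈ 0.4413.
%ΔY = (11,843 − 9,600)/[(9,600+11,843)/2] = 2243/10721.5 ≈ 0.2092.
E_I = %ΔQ/%ΔY ≈ 2.109.
E_I > 1: normal good (luxury).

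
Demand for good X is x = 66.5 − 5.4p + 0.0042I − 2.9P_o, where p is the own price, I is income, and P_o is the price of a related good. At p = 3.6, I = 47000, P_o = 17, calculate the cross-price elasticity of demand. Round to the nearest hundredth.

-0.25

First evaluate x: 66.5 − 5.4(3.6) + 0.0042(47000) − 2.9(17) = 66.5 − 19.44 + 197.4 − 49.3 = 195.16.
∂x/∂P_o = −2.9, so E_xy = -2.9·(17/195.16) ≈ -0.25.
E_xy < 0: the goods are complements.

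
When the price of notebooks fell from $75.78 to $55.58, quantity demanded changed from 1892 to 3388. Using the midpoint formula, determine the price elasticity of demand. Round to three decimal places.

%Δq = (3388 − 1892)/[(1892 + 3388)/2] = 1496/2640 ≈ 0.5667.
%Δp = (55.58 − 75.78)/[(75.78 + 55.58)/2] = -20.2/65.68 ≈ -0.3076.
Arc elasticity E = %Δq/%Δp ≈ 0.5667/-0.3076 ≈ -1.843.
|E| > 1: demand is elastic over this range.

-1.843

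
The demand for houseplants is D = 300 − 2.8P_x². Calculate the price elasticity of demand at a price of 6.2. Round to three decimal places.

-1.119

At P_x = 6.2, D = 192.368.
dD/dP_x = −2·2.8·P_x = −34.72.
Point elasticity E = (dD/dP_x)·(P_x/D) = -34.72 × 6.2/192.368 ≈ -1.119.
|E| > 1, so demand is elastic at this price.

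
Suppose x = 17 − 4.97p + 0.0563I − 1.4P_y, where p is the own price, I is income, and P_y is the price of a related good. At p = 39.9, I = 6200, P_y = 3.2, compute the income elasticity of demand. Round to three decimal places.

2.138

At the given point, x = 17 − 4.97(39.9) + 0.0563(6200) − 1.4(3.2) = 17 − 198.303 + 349.06 − 4.48 = 163.277.
∂x/∂I = +0.0563, so E_I = 0.0563·(6200/163.277) ≈ 2.138.
E_I > 1: normal good (luxury).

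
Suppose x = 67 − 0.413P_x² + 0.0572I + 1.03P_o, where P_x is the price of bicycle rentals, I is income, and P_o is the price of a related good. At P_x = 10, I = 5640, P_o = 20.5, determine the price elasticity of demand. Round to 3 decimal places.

-0.224

Substituting, x = 67 − 0.413(10)² + 0.0572(5640) + 1.03(20.5) = 67 − 41.3 + 322.608 + 21.115 = 369.423.
∂x/∂P_x = −2·0.413·P_x = -8.26, so E_p = -8.26·(10/369.423) ≈ -0.224.
|E_p| < 1: demand is inelastic.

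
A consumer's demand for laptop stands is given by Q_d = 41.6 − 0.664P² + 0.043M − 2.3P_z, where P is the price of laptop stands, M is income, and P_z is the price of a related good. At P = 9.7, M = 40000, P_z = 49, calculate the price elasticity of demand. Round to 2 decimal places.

-0.08

Q_d = 41.6 − 0.664(9.7)² + 0.043(40000) − 2.3(49) = 41.6 − 62.4758 + 1720 − 112.7 = 1586.4242.
∂Q_d/∂P = −2·0.664·P = -12.8816, so E_p = -12.8816·(9.7/1586.4242) ≈ -0.08.
|E_p| < 1: demand is inelastic.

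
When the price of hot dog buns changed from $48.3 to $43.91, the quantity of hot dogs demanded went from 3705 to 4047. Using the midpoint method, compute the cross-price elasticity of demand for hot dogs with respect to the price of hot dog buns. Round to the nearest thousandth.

%ΔQ_x = (4047 − 3705)/[(3705+4047)/2] = 342/3876 ≈ 0.0882.
%ΔP_y = (43.91 − 48.3)/[(48.3+43.91)/2] ≈ -0.0952.
E_xy = 0.0882/-0.0952 ≈ -0.927.
E_xy < 0, so hot dogs and hot dog buns are complements.

-0.927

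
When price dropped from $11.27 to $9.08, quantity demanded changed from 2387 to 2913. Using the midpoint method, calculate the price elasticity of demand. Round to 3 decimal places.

-0.922

%Δq = (2913 − 2387)/[(2387 + 2913)/2] = 526/2650 ≈ 0.1985.
%Δp = (9.08 − 11.27)/[(11.27 + 9.08)/2] = -2.19/10.175 ≈ -0.2152.
Arc elasticity E = %Δq/%Δp ≈ 0.1985/-0.2152 ≈ -0.922.
|E| < 1: demand is inelastic over this range.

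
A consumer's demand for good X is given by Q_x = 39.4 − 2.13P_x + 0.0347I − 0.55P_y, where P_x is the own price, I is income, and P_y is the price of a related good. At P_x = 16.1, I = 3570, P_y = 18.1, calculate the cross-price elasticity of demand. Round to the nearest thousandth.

-0.084

Q_x = 39.4 − 2.13(16.1) + 0.0347(3570) − 0.55(18.1) = 39.4 − 34.293 + 123.879 − 9.955 = 119.031.
∂Q_x/∂P_y = −0.55, so E_xy = -0.55·(18.1/119.031) ≈ -0.084.
E_xy < 0: the goods are complements.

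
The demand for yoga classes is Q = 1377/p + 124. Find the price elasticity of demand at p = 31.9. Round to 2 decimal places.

At p = 31.9, Q = 167.1661.
dQ/dp = −1377/p² = −1.3532.
Point elasticity E = (dQ/dp)·(p/Q) = -1.3532 × 31.9/167.1661 ≈ -0.26.
|E| < 1, so demand is inelastic at this price.

-0.26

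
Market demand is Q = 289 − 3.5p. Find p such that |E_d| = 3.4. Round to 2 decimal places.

63.81

Set −bp/(a − bp) = −3.4 ⇒ bp = 3.4(a − bp) ⇒ bp(1+3.4) = 3.4·a.
p = 3.4·289/(3.5·4.4) ≈ 63.81.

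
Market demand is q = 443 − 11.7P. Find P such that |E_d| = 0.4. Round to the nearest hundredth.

10.82

Set −bP/(a − bP) = −0.4 ⇒ bP = 0.4(a − bP) ⇒ bP(1+0.4) = 0.4·a.
P = 0.4·443/(11.7·1.4) ≈ 10.82.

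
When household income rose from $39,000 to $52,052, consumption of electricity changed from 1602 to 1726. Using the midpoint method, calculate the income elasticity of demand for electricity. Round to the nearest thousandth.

%ΔQ = (1726 − 1602)/[(1602+1726)/2] = 124/1664 ≈ 0.0745.
%ΔI = (52,052 − 39,000)/[(39,000+52,052)/2] = 13052/45526 ≈ 0.2867.
E_I = %ΔQ/%ΔI ≈ 0.260.
E_I ∈ (0,1): normal good (necessity).

0.260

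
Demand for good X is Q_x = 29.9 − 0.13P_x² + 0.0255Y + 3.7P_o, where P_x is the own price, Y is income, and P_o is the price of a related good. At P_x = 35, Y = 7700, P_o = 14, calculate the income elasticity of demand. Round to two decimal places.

Substituting, Q_x = 29.9 − 0.13(35)² + 0.0255(7700) + 3.7(14) = 29.9 − 159.25 + 196.35 + 51.8 = 118.8.
∂Q_x/∂Y = +0.0255, so E_I = 0.0255·(7700/118.8) ≈ 1.65.
E_I > 1: normal good (luxury).

1.65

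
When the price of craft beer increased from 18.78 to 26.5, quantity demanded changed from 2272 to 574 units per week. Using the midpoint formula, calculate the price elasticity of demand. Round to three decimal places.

-3.499

%ΔQ = (574 − 2272)/[(2272 + 574)/2] = -1698/1423 ≈ -1.1933.
%Δp = (26.5 − 18.78)/[(18.78 + 26.5)/2] = 7.72/22.64 ≈ 0.3410.
Arc elasticity E = %ΔQ/%Δp ≈ -1.1933/0.3410 ≈ -3.499.
|E| > 1: demand is elastic over this range.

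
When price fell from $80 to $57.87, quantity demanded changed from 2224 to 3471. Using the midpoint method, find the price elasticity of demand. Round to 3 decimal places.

-1.364

%ΔQ = (3471 − 2224)/[(2224 + 3471)/2] = 1247/2847.5 ≈ 0.4379.
%Δp = (57.87 − 80)/[(80 + 57.87)/2] = -22.13/68.935 ≈ -0.3210.
Arc elasticity E = %ΔQ/%Δp ≈ 0.4379/-0.3210 ≈ -1.364.
|E| > 1: demand is elastic over this range.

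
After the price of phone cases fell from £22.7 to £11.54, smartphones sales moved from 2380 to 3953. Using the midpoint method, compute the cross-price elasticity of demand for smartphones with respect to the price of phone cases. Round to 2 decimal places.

%ΔQ_x = (3953 − 2380)/[(2380+3953)/2] = 1573/3166.5 ≈ 0.4968.
%ΔP_y = (11.54 − 22.7)/[(22.7+11.54)/2] ≈ -0.6519.
E_xy = 0.4968/-0.6519 ≈ -0.76.
E_xy < 0, so smartphones and phone cases are complements.

-0.76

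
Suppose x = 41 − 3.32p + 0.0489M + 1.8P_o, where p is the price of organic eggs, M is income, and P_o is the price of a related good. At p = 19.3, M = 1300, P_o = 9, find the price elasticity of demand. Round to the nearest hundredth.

At the given point, x = 41 − 3.32(19.3) + 0.0489(1300) + 1.8(9) = 41 − 64.076 + 63.57 + 16.2 = 56.694.
∂x/∂p = −3.32, so E_p = (−3.32)·(19.3/56.694) ≈ -1.13.
|E_p| > 1: demand is elastic.

-1.13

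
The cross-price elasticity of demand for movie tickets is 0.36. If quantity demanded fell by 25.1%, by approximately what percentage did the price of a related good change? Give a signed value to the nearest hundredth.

%ΔQ ≈ E × %ΔP_y ⇒ %ΔP_y = %ΔQ / E = (-25.1%)/(0.36) ≈ -69.72%.

-69.72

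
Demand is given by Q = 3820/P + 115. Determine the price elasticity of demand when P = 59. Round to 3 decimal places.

-0.360

At P = 59, Q = 179.7458.
dQ/dP = −3820/P² = −1.0974.
Point elasticity E = (dQ/dP)·(P/Q) = -1.0974 × 59/179.7458 ≈ -0.360.
|E| < 1, so demand is inelastic at this price.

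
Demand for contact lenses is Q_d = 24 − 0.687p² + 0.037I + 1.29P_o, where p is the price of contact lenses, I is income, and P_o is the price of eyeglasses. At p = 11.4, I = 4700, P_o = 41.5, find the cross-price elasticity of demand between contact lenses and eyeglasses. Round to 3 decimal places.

First evaluate Q_d: 24 − 0.687(11.4)² + 0.037(4700) + 1.29(41.5) = 24 − 89.2825 + 173.9 + 53.535 = 162.1525.
∂Q_d/∂P_o = +1.29, so E_xy = 1.29·(41.5/162.1525) ≈ 0.330.
E_xy > 0: the goods are substitutes.

0.330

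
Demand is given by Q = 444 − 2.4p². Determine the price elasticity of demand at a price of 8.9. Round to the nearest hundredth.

-1.50

At p = 8.9, Q = 253.896.
dQ/dp = −2·2.4·p = −42.72.
Point elasticity E = (dQ/dp)·(p/Q) = -42.72 × 8.9/253.896 ≈ -1.50.
|E| > 1, so demand is elastic at this price.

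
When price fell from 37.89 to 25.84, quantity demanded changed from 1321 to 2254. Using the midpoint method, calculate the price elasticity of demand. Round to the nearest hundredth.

-1.38

%ΔQ = (2254 − 1321)/[(1321 + 2254)/2] = 933/1787.5 ≈ 0.5220.
%ΔP = (25.84 − 37.89)/[(37.89 + 25.84)/2] = -12.05/31.865 ≈ -0.3782.
Arc elasticity E = %ΔQ/%ΔP ≈ 0.5220/-0.3782 ≈ -1.38.
|E| > 1: demand is elastic over this range.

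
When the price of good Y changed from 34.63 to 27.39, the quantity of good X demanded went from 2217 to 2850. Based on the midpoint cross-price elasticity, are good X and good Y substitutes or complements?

%ΔQ_x = (2850 − 2217)/[(2217+2850)/2] = 633/2533.5 ≈ 0.2499.
%ΔP_y = (27.39 − 34.63)/[(34.63+27.39)/2] ≈ -0.2335.
E_xy = 0.2499/-0.2335 ≈ -1.070.
E_xy < 0, so the goods are complements.

complements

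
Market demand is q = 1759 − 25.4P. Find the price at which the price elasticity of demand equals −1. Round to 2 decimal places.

For linear demand q = a − bP, E = −bP/(a − bP). |E| = 1 ⇒ bP = a − bP ⇒ P = a/(2b).
P = 1759/(2·25.4) ≈ 34.63.

34.63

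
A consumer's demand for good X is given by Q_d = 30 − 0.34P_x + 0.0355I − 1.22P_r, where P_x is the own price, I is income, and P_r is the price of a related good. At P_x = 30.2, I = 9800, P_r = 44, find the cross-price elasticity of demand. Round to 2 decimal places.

-0.17

At the given point, Q_d = 30 − 0.34(30.2) + 0.0355(9800) − 1.22(44) = 30 − 10.268 + 347.9 − 53.68 = 313.952.
∂Q_d/∂P_r = −1.22, so E_xy = -1.22·(44/313.952) ≈ -0.17.
E_xy < 0: the goods are complements.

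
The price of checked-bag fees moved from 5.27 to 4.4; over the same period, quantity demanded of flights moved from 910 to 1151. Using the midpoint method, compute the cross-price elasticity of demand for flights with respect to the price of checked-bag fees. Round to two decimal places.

%ΔQ_x = (1151 − 910)/[(910+1151)/2] = 241/1030.5 ≈ 0.2339.
%ΔP_y = (4.4 − 5.27)/[(5.27+4.4)/2] ≈ -0.1799.
E_xy = 0.2339/-0.1799 ≈ -1.30.
E_xy < 0, so flights and checked-bag fees are complements.

-1.30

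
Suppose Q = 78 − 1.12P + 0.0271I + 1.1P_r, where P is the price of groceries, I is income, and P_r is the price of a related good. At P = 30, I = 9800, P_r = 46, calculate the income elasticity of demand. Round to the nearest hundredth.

At the given point, Q = 78 − 1.12(30) + 0.0271(9800) + 1.1(46) = 78 − 33.6 + 265.58 + 50.6 = 360.58.
∂Q/∂I = +0.0271, so E_I = 0.0271·(9800/360.58) ≈ 0.74.
E_I ∈ (0,1): normal good (necessity).

0.74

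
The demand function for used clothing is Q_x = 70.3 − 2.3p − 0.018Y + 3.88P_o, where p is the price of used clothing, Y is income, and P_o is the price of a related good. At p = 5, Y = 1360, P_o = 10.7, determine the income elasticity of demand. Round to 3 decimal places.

At the given point, Q_x = 70.3 − 2.3(5) − 0.018(1360) + 3.88(10.7) = 70.3 − 11.5 − 24.48 + 41.516 = 75.836.
∂Q_x/∂Y = −0.018, so E_I = -0.018·(1360/75.836) ≈ -0.323.
E_I < 0: inferior good.

-0.323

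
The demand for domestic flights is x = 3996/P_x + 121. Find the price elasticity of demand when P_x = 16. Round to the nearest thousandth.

-0.674

At P_x = 16, x = 370.75.
dx/dP_x = −3996/P_x² = −15.6094.
Point elasticity E = (dx/dP_x)·(P_x/x) = -15.6094 × 16/370.75 ≈ -0.674.
|E| < 1, so demand is inelastic at this price.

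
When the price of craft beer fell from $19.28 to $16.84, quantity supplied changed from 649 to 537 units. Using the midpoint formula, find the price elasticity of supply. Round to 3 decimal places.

1.398

%ΔQ = (537 − 649)/[(649 + 537)/2] = -112/593 ≈ -0.1889.
%Δp = (16.84 − 19.28)/[(19.28 + 16.84)/2] = -2.44/18.06 ≈ -0.1351.
Arc elasticity E = %ΔQ/%Δp ≈ -0.1889/-0.1351 ≈ 1.398.
|E| > 1: supply is elastic over this range.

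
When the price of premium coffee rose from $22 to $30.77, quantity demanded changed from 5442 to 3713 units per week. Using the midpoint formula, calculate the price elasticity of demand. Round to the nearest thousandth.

%ΔQ = (3713 − 5442)/[(5442 + 3713)/2] = -1729/4577.5 ≈ -0.3777.
%Δp = (30.77 − 22)/[(22 + 30.77)/2] = 8.77/26.385 ≈ 0.3324.
Arc elasticity E = %ΔQ/%Δp ≈ -0.3777/0.3324 ≈ -1.136.
|E| > 1: demand is elastic over this range.

-1.136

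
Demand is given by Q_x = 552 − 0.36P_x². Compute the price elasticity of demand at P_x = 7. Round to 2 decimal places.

-0.07

At P_x = 7, Q_x = 534.36.
dQ_x/dP_x = −2·0.36·P_x = −5.04.
Point elasticity E = (dQ_x/dP_x)·(P_x/Q_x) = -5.04 × 7/534.36 ≈ -0.07.
|E| < 1, so demand is inelastic at this price.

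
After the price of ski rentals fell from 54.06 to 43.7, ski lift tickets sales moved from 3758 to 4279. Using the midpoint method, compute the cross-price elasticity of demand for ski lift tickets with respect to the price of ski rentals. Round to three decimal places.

%ΔQ_x = (4279 − 3758)/[(3758+4279)/2] = 521/4018.5 ≈ 0.1297.
%ΔP_y = (43.7 − 54.06)/[(54.06+43.7)/2] ≈ -0.2119.
E_xy = 0.1297/-0.2119 ≈ -0.612.
E_xy < 0, so ski lift tickets and ski rentals are complements.

-0.612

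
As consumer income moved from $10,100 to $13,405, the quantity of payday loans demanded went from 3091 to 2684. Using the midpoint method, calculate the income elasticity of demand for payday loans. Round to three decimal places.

-0.501

%ΔQ = (2684 − 3091)/[(3091+2684)/2] = -407/2887.5 ≈ -0.1410.
%ΔI = (13,405 − 10,100)/[(10,100+13,405)/2] = 3305/11752.5 ≈ 0.2812.
E_I = %ΔQ/%ΔI ≈ -0.501.
E_I < 0: inferior good.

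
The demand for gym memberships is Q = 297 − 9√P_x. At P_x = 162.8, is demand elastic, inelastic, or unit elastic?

At P_x = 162.8, Q = 182.1662.
dQ/dP_x = −9/(2√P_x) = −9/(2·12.7593).
Point elasticity E = (dQ/dP_x)·(P_x/Q) = -0.3527 × 162.8/182.1662 ≈ -0.315.
|E| ≈ 0.315 < 1, so demand is inelastic.

inelastic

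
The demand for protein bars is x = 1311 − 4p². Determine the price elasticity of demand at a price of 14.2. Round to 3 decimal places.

-3.198

At p = 14.2, x = 504.44.
dx/dp = −2·4·p = −113.6.
Point elasticity E = (dx/dp)·(p/x) = -113.6 × 14.2/504.44 ≈ -3.198.
|E| > 1, so demand is elastic at this price.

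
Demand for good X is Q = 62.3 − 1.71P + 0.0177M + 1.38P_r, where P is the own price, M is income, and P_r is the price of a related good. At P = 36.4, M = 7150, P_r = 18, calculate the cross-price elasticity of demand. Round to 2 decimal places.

0.16

At the given point, Q = 62.3 − 1.71(36.4) + 0.0177(7150) + 1.38(18) = 62.3 − 62.244 + 126.555 + 24.84 = 151.451.
∂Q/∂P_r = +1.38, so E_xy = 1.38·(18/151.451) ≈ 0.16.
E_xy > 0: the goods are substitutes.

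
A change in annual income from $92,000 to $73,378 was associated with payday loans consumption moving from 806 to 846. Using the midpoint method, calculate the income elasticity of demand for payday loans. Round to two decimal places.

-0.22

%ΔQ = (846 − 806)/[(806+846)/2] = 40/826 ≈ 0.0484.
%ΔM = (73,378 − 92,000)/[(92,000+73,378)/2] = -18622/82689 ≈ -0.2252.
E_I = %ΔQ/%ΔM ≈ -0.22.
E_I < 0: inferior good.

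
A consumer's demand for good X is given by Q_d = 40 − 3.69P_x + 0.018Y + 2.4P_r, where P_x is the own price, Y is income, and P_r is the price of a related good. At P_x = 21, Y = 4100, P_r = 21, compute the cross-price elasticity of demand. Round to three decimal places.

0.581

First evaluate Q_d: 40 − 3.69(21) + 0.018(4100) + 2.4(21) = 40 − 77.49 + 73.8 + 50.4 = 86.71.
∂Q_d/∂P_r = +2.4, so E_xy = 2.4·(21/86.71) ≈ 0.581.
E_xy > 0: the goods are substitutes.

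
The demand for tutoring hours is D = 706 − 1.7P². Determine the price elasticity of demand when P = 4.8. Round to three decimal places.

At P = 4.8, D = 666.832.
dD/dP = −2·1.7·P = −16.32.
Point elasticity E = (dD/dP)·(P/D) = -16.32 × 4.8/666.832 ≈ -0.117.
|E| < 1, so demand is inelastic at this price.

-0.117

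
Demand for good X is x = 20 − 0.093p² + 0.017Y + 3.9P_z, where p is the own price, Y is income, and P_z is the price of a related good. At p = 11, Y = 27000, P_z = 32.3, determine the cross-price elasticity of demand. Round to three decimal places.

0.212

Evaluating quantity at (p, Y, P_z) gives x = 20 − 0.093(11)² + 0.017(27000) + 3.9(32.3) = 20 − 11.253 + 459 + 125.97 = 593.717.
∂x/∂P_z = +3.9, so E_xy = 3.9·(32.3/593.717) ≈ 0.212.
E_xy > 0: the goods are substitutes.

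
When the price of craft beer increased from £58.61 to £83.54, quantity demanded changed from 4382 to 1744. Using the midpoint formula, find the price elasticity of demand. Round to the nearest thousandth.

-2.455

%ΔQ = (1744 − 4382)/[(4382 + 1744)/2] = -2638/3063 ≈ -0.8612.
%ΔP = (83.54 − 58.61)/[(58.61 + 83.54)/2] = 24.93/71.075 ≈ 0.3508.
Arc elasticity E = %ΔQ/%ΔP ≈ -0.8612/0.3508 ≈ -2.455.
|E| > 1: demand is elastic over this range.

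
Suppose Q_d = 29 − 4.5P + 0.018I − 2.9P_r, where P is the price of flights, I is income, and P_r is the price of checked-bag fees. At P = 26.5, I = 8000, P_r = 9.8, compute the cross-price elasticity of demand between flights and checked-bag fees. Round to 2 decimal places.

At the given point, Q_d = 29 − 4.5(26.5) + 0.018(8000) − 2.9(9.8) = 29 − 119.25 + 144 − 28.42 = 25.33.
∂Q_d/∂P_r = −2.9, so E_xy = -2.9·(9.8/25.33) ≈ -1.12.
E_xy < 0: the goods are complements.

-1.12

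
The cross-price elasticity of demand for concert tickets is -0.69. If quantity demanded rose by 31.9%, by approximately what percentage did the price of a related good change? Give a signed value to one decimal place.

%ΔQ ≈ E × %ΔP_y ⇒ %ΔP_y = %ΔQ / E = (31.9%)/(-0.69) ≈ -46.2%.

-46.2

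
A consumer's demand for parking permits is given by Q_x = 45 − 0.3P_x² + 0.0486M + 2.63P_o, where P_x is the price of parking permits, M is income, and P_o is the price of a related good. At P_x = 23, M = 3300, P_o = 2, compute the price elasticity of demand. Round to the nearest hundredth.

At the given point, Q_x = 45 − 0.3(23)² + 0.0486(3300) + 2.63(2) = 45 − 158.7 + 160.38 + 5.26 = 51.94.
∂Q_x/∂P_x = −2·0.3·P_x = -13.8, so E_p = -13.8·(23/51.94) ≈ -6.11.
|E_p| > 1: demand is elastic.

-6.11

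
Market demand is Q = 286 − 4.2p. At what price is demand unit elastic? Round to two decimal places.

34.05

For linear demand Q = a − bp, E = −bp/(a − bp). |E| = 1 ⇒ bp = a − bp ⇒ p = a/(2b).
p = 286/(2·4.2) ≈ 34.05.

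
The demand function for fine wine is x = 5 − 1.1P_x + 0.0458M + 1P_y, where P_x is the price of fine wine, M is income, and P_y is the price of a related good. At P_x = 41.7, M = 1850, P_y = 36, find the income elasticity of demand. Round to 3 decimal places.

1.061

Substituting, x = 5 − 1.1(41.7) + 0.0458(1850) + 1(36) = 5 − 45.87 + 84.73 + 36 = 79.86.
∂x/∂M = +0.0458, so E_I = 0.0458·(1850/79.86) ≈ 1.061.
E_I > 1: normal good (luxury).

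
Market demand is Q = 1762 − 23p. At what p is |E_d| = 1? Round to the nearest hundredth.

For linear demand Q = a − bp, E = −bp/(a − bp). |E| = 1 ⇒ bp = a − bp ⇒ p = a/(2b).
p = 1762/(2·23) ≈ 38.30.

38.30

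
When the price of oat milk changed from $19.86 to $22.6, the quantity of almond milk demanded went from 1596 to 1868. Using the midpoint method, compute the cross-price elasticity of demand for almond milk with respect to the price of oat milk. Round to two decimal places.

1.22

%ΔQ_x = (1868 − 1596)/[(1596+1868)/2] = 272/1732 ≈ 0.1570.
%ΔP_y = (22.6 − 19.86)/[(19.86+22.6)/2] ≈ 0.1291.
E_xy = 0.1570/0.1291 ≈ 1.22.
E_xy > 0, so almond milk and oat milk are substitutes.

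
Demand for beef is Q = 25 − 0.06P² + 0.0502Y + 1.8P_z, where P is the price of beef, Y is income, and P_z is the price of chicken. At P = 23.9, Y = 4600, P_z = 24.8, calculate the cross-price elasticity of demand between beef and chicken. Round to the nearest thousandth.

Evaluating quantity at (P, Y, P_z) gives Q = 25 − 0.06(23.9)² + 0.0502(4600) + 1.8(24.8) = 25 − 34.2726 + 230.92 + 44.64 = 266.2874.
∂Q/∂P_z = +1.8, so E_xy = 1.8·(24.8/266.2874) ≈ 0.168.
E_xy > 0: the goods are substitutes.

0.168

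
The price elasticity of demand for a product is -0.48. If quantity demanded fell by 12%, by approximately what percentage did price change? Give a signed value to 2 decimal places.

25.00

%ΔQ ≈ E × %ΔP ⇒ %ΔP = %ΔQ / E = (-12%)/(-0.48) = 25.00%.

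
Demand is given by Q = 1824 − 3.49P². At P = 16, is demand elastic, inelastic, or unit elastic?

At P = 16, Q = 930.56.
dQ/dP = −2·3.49·P = −111.68.
Point elasticity E = (dQ/dP)·(P/Q) = -111.68 × 16/930.56 ≈ -1.920.
|E| ≈ 1.920 > 1, so demand is elastic.

elastic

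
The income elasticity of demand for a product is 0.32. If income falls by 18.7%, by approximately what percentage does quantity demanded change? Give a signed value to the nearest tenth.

%ΔQ ≈ E × %ΔI = (0.32) × (-18.7%) ≈ -6.0%.

-6.0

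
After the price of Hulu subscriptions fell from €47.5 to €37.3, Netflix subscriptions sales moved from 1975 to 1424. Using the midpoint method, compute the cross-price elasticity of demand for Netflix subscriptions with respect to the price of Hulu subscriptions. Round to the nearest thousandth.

1.348

%ΔQ_x = (1424 − 1975)/[(1975+1424)/2] = -551/1699.5 ≈ -0.3242.
%ΔP_y = (37.3 − 47.5)/[(47.5+37.3)/2] ≈ -0.2406.
E_xy = -0.3242/-0.2406 ≈ 1.348.
E_xy > 0, so Netflix subscriptions and Hulu subscriptions are substitutes.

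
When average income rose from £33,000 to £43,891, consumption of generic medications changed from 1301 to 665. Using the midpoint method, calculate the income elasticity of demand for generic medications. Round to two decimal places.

%ΔQ = (665 − 1301)/[(1301+665)/2] = -636/983 ≈ -0.6470.
%ΔY = (43,891 − 33,000)/[(33,000+43,891)/2] = 10891/38445.5 ≈ 0.2833.
E_I = %ΔQ/%ΔY ≈ -2.28.
E_I < 0: inferior good.

-2.28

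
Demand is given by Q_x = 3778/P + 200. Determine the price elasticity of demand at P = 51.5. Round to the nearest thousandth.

-0.268

At P = 51.5, Q_x = 273.3592.
dQ_x/dP = −3778/P² = −1.4245.
Point elasticity E = (dQ_x/dP)·(P/Q_x) = -1.4245 × 51.5/273.3592 ≈ -0.268.
|E| < 1, so demand is inelastic at this price.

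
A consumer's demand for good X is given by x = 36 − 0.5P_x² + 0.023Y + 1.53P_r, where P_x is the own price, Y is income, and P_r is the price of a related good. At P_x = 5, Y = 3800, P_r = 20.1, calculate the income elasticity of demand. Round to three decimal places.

0.617

At the given point, x = 36 − 0.5(5)² + 0.023(3800) + 1.53(20.1) = 36 − 12.5 + 87.4 + 30.753 = 141.653.
∂x/∂Y = +0.023, so E_I = 0.023·(3800/141.653) ≈ 0.617.
E_I ∈ (0,1): normal good (necessity).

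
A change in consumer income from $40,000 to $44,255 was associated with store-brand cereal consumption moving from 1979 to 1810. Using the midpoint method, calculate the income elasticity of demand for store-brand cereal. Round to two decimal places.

-0.88

%ΔQ = (1810 − 1979)/[(1979+1810)/2] = -169/1894.5 ≈ -0.0892.
%ΔI = (44,255 − 40,000)/[(40,000+44,255)/2] = 4255/42127.5 ≈ 0.1010.
E_I = %ΔQ/%ΔI ≈ -0.88.
E_I < 0: inferior good.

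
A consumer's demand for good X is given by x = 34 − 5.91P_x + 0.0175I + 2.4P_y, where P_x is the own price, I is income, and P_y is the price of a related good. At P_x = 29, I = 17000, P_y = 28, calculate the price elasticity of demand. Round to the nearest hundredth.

-0.75

First evaluate x: 34 − 5.91(29) + 0.0175(17000) + 2.4(28) = 34 − 171.39 + 297.5 + 67.2 = 227.31.
∂x/∂P_x = −5.91, so E_p = (−5.91)·(29/227.31) ≈ -0.75.
|E_p| < 1: demand is inelastic.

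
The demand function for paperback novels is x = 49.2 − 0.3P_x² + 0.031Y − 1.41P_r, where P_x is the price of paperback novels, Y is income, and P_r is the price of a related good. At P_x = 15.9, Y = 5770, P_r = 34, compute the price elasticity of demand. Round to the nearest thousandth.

Evaluating quantity at (P_x, Y, P_r) gives x = 49.2 − 0.3(15.9)² + 0.031(5770) − 1.41(34) = 49.2 − 75.843 + 178.87 − 47.94 = 104.287.
∂x/∂P_x = −2·0.3·P_x = -9.54, so E_p = -9.54·(15.9/104.287) ≈ -1.455.
|E_p| > 1: demand is elastic.

-1.455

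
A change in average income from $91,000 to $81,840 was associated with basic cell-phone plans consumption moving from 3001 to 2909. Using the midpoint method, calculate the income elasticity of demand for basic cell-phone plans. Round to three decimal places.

0.294

%ΔQ = (2909 − 3001)/[(3001+2909)/2] = -92/2955 ≈ -0.0311.
%ΔI = (81,840 − 91,000)/[(91,000+81,840)/2] = -9160/86420 ≈ -0.1060.
E_I = %ΔQ/%ΔI ≈ 0.294.
E_I ∈ (0,1): normal good (necessity).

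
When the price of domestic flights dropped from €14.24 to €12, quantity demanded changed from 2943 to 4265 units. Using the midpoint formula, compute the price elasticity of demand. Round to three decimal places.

-2.148

%ΔQ = (4265 − 2943)/[(2943 + 4265)/2] = 1322/3604 ≈ 0.3668.
%Δp = (12 − 14.24)/[(14.24 + 12)/2] = -2.24/13.12 ≈ -0.1707.
Arc elasticity E = %ΔQ/%Δp ≈ 0.3668/-0.1707 ≈ -2.148.
|E| > 1: demand is elastic over this range.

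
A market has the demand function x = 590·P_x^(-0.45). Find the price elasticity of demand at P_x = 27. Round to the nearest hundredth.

-0.45

For a Cobb–Douglas (constant-elasticity) form x = A·P_x^α·…, the elasticity with respect to P_x equals the exponent α at every point.
Here the exponent on P_x is -0.45, so the price elasticity of demand is -0.45.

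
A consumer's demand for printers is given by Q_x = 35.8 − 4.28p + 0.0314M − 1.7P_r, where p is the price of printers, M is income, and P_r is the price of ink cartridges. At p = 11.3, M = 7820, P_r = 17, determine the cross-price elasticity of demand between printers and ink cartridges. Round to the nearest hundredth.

-0.14

Substituting, Q_x = 35.8 − 4.28(11.3) + 0.0314(7820) − 1.7(17) = 35.8 − 48.364 + 245.548 − 28.9 = 204.084.
∂Q_x/∂P_r = −1.7, so E_xy = -1.7·(17/204.084) ≈ -0.14.
E_xy < 0: the goods are complements.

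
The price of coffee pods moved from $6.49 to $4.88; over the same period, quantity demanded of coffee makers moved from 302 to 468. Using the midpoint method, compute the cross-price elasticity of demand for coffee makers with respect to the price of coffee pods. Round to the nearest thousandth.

-1.522

%ΔQ_x = (468 − 302)/[(302+468)/2] = 166/385 ≈ 0.4312.
%ΔP_y = (4.88 − 6.49)/[(6.49+4.88)/2] ≈ -0.2832.
E_xy = 0.4312/-0.2832 ≈ -1.522.
E_xy < 0, so coffee makers and coffee pods are complements.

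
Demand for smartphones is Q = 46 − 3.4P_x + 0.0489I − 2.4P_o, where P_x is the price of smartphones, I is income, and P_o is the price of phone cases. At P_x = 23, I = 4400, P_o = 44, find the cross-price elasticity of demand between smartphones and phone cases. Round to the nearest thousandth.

-1.365

First evaluate Q: 46 − 3.4(23) + 0.0489(4400) − 2.4(44) = 46 − 78.2 + 215.16 − 105.6 = 77.36.
∂Q/∂P_o = −2.4, so E_xy = -2.4·(44/77.36) ≈ -1.365.
E_xy < 0: the goods are complements.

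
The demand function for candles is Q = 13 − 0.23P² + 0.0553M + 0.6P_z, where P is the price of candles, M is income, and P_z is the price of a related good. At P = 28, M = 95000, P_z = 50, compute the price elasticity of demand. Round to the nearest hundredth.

Evaluating quantity at (P, M, P_z) gives Q = 13 − 0.23(28)² + 0.0553(95000) + 0.6(50) = 13 − 180.32 + 5253.5 + 30 = 5116.18.
∂Q/∂P = −2·0.23·P = -12.88, so E_p = -12.88·(28/5116.18) ≈ -0.07.
|E_p| < 1: demand is inelastic.

-0.07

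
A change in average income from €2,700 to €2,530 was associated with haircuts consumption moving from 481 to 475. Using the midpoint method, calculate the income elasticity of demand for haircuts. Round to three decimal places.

%ΔQ = (475 − 481)/[(481+475)/2] = -6/478 ≈ -0.0126.
%ΔI = (2,530 − 2,700)/[(2,700+2,530)/2] = -170/2615 ≈ -0.0650.
E_I = %ΔQ/%ΔI ≈ 0.193.
E_I ∈ (0,1): normal good (necessity).

0.193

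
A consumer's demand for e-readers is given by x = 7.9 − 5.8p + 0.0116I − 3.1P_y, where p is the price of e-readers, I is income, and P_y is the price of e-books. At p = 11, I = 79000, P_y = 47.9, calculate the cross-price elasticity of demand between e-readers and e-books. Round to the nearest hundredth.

-0.21

At the given point, x = 7.9 − 5.8(11) + 0.0116(79000) − 3.1(47.9) = 7.9 − 63.8 + 916.4 − 148.49 = 712.01.
∂x/∂P_y = −3.1, so E_xy = -3.1·(47.9/712.01) ≈ -0.21.
E_xy < 0: the goods are complements.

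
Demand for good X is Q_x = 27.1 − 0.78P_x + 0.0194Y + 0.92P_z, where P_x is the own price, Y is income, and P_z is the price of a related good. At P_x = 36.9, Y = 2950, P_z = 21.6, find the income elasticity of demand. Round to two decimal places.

First evaluate Q_x: 27.1 − 0.78(36.9) + 0.0194(2950) + 0.92(21.6) = 27.1 − 28.782 + 57.23 + 19.872 = 75.42.
∂Q_x/∂Y = +0.0194, so E_I = 0.0194·(2950/75.42) ≈ 0.76.
E_I ∈ (0,1): normal good (necessity).

0.76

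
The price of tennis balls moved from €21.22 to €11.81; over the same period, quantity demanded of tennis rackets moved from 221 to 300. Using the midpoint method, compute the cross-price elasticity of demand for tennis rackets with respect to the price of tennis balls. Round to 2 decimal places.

%ΔQ_x = (300 − 221)/[(221+300)/2] = 79/260.5 ≈ 0.3033.
%ΔP_y = (11.81 − 21.22)/[(21.22+11.81)/2] ≈ -0.5698.
E_xy = 0.3033/-0.5698 ≈ -0.53.
E_xy < 0, so tennis rackets and tennis balls are complements.

-0.53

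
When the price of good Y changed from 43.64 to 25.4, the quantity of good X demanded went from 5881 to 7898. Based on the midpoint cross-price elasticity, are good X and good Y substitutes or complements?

complements

%ΔQ_x = (7898 − 5881)/[(5881+7898)/2] = 2017/6889.5 ≈ 0.2928.
%ΔP_y = (25.4 − 43.64)/[(43.64+25.4)/2] ≈ -0.5284.
E_xy = 0.2928/-0.5284 ≈ -0.554.
E_xy < 0, so the goods are complements.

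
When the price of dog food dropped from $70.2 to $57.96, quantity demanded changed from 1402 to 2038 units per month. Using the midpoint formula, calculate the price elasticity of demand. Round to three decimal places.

-1.936

%ΔQ = (2038 − 1402)/[(1402 + 2038)/2] = 636/1720 ≈ 0.3698.
%ΔP = (57.96 − 70.2)/[(70.2 + 57.96)/2] = -12.24/64.08 ≈ -0.1910.
Arc elasticity E = %ΔQ/%ΔP ≈ 0.3698/-0.1910 ≈ -1.936.
|E| > 1: demand is elastic over this range.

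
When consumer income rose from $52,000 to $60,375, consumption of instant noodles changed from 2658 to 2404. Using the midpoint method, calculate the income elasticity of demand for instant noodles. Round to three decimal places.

-0.673

%ΔQ = (2404 − 2658)/[(2658+2404)/2] = -254/2531 ≈ -0.1004.
%ΔI = (60,375 − 52,000)/[(52,000+60,375)/2] = 8375/56187.5 ≈ 0.1491.
E_I = %ΔQ/%ΔI ≈ -0.673.
E_I < 0: inferior good.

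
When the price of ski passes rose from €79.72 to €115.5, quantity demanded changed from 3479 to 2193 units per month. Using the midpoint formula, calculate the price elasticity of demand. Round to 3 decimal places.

-1.237

%ΔQ = (2193 − 3479)/[(3479 + 2193)/2] = -1286/2836 ≈ -0.4535.
%ΔP = (115.5 − 79.72)/[(79.72 + 115.5)/2] = 35.78/97.61 ≈ 0.3666.
Arc elasticity E = %ΔQ/%ΔP ≈ -0.4535/0.3666 ≈ -1.237.
|E| > 1: demand is elastic over this range.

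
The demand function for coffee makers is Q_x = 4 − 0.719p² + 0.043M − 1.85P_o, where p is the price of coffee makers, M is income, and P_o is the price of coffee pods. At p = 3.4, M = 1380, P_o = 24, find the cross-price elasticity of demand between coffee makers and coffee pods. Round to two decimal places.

First evaluate Q_x: 4 − 0.719(3.4)² + 0.043(1380) − 1.85(24) = 4 − 8.3116 + 59.34 − 44.4 = 10.6284.
∂Q_x/∂P_o = −1.85, so E_xy = -1.85·(24/10.6284) ≈ -4.18.
E_xy < 0: the goods are complements.

-4.18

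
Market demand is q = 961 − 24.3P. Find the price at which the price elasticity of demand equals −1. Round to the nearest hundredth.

19.77

For linear demand q = a − bP, E = −bP/(a − bP). |E| = 1 ⇒ bP = a − bP ⇒ P = a/(2b).
P = 961/(2·24.3) ≈ 19.77.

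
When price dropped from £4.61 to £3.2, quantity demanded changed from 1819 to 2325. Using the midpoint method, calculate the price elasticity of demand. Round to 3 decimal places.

%Δq = (2325 − 1819)/[(1819 + 2325)/2] = 506/2072 ≈ 0.2442.
%Δp = (3.2 − 4.61)/[(4.61 + 3.2)/2] = -1.41/3.905 ≈ -0.3611.
Arc elasticity E = %Δq/%Δp ≈ 0.2442/-0.3611 ≈ -0.676.
|E| < 1: demand is inelastic over this range.

-0.676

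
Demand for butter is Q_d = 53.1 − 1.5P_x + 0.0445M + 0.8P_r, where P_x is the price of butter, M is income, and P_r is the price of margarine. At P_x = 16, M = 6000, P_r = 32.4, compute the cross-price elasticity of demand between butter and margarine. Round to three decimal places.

0.080

First evaluate Q_d: 53.1 − 1.5(16) + 0.0445(6000) + 0.8(32.4) = 53.1 − 24 + 267 + 25.92 = 322.02.
∂Q_d/∂P_r = +0.8, so E_xy = 0.8·(32.4/322.02) ≈ 0.080.
E_xy > 0: the goods are substitutes.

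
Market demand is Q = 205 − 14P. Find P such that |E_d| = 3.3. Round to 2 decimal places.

11.24

Set −bP/(a − bP) = −3.3 ⇒ bP = 3.3(a − bP) ⇒ bP(1+3.3) = 3.3·a.
P = 3.3·205/(14·4.3) ≈ 11.24.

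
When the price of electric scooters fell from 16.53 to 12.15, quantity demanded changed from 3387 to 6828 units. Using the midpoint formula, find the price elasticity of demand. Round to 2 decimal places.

-2.21

%ΔQ = (6828 − 3387)/[(3387 + 6828)/2] = 3441/5107.5 ≈ 0.6737.
%Δp = (12.15 − 16.53)/[(16.53 + 12.15)/2] = -4.38/14.34 ≈ -0.3054.
Arc elasticity E = %ΔQ/%Δp ≈ 0.6737/-0.3054 ≈ -2.21.
|E| > 1: demand is elastic over this range.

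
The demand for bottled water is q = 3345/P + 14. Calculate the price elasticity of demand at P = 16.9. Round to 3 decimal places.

At P = 16.9, q = 211.929.
dq/dP = −3345/P² = −11.7118.
Point elasticity E = (dq/dP)·(P/q) = -11.7118 × 16.9/211.929 ≈ -0.934.
|E| < 1, so demand is inelastic at this price.

-0.934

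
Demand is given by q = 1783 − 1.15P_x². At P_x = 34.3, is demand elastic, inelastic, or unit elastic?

elastic

At P_x = 34.3, q = 430.0365.
dq/dP_x = −2·1.15·P_x = −78.89.
Point elasticity E = (dq/dP_x)·(P_x/q) = -78.89 × 34.3/430.0365 ≈ -6.292.
|E| ≈ 6.292 > 1, so demand is elastic.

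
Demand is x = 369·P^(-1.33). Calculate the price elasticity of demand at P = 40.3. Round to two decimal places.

For a Cobb–Douglas (constant-elasticity) form x = A·P^α·…, the elasticity with respect to P equals the exponent α at every point.
Here the exponent on P is -1.33, so the price elasticity of demand is -1.33.

-1.33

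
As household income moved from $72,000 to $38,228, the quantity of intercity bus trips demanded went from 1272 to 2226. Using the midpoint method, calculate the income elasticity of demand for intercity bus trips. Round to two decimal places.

%ΔQ = (2226 − 1272)/[(1272+2226)/2] = 954/1749 ≈ 0.5455.
%ΔI = (38,228 − 72,000)/[(72,000+38,228)/2] = -33772/55114 ≈ -0.6128.
E_I = %ΔQ/%ΔI ≈ -0.89.
E_I < 0: inferior good.

-0.89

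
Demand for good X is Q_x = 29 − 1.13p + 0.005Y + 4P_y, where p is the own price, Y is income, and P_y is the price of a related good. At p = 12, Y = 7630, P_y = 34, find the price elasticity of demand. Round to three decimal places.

At the given point, Q_x = 29 − 1.13(12) + 0.005(7630) + 4(34) = 29 − 13.56 + 38.15 + 136 = 189.59.
∂Q_x/∂p = −1.13, so E_p = (−1.13)·(12/189.59) ≈ -0.072.
|E_p| < 1: demand is inelastic.

-0.072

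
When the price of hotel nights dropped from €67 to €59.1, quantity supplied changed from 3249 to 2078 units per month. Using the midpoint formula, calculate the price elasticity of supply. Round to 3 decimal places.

%ΔQ = (2078 − 3249)/[(3249 + 2078)/2] = -1171/2663.5 ≈ -0.4396.
%ΔP = (59.1 − 67)/[(67 + 59.1)/2] = -7.9/63.05 ≈ -0.1253.
Arc elasticity E = %ΔQ/%ΔP ≈ -0.4396/-0.1253 ≈ 3.509.
|E| > 1: supply is elastic over this range.

3.509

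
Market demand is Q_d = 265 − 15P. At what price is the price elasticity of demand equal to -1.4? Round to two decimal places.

Set −bP/(a − bP) = −1.4 ⇒ bP = 1.4(a − bP) ⇒ bP(1+1.4) = 1.4·a.
P = 1.4·265/(15·2.4) ≈ 10.31.

10.31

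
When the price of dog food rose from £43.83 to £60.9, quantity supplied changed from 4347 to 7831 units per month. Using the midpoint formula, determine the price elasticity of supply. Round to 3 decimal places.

1.755

%Δq = (7831 − 4347)/[(4347 + 7831)/2] = 3484/6089 ≈ 0.5722.
%Δp = (60.9 − 43.83)/[(43.83 + 60.9)/2] = 17.07/52.365 ≈ 0.3260.
Arc elasticity E = %Δq/%Δp ≈ 0.5722/0.3260 ≈ 1.755.
|E| > 1: supply is elastic over this range.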